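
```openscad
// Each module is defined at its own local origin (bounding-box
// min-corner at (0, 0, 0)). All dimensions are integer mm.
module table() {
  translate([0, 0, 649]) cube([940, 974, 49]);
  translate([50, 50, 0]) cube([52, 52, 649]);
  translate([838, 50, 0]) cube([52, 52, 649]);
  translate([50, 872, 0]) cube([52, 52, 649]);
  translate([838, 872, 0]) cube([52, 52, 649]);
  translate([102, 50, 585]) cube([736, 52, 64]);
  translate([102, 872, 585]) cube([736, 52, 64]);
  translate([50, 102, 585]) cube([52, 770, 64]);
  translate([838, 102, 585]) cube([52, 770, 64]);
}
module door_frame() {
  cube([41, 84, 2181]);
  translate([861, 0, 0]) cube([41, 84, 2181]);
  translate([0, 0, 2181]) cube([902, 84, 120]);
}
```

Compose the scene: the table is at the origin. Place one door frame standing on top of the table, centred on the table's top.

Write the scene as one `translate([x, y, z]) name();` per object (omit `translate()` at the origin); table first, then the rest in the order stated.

table();
translate([19, 445, 698]) door_frame();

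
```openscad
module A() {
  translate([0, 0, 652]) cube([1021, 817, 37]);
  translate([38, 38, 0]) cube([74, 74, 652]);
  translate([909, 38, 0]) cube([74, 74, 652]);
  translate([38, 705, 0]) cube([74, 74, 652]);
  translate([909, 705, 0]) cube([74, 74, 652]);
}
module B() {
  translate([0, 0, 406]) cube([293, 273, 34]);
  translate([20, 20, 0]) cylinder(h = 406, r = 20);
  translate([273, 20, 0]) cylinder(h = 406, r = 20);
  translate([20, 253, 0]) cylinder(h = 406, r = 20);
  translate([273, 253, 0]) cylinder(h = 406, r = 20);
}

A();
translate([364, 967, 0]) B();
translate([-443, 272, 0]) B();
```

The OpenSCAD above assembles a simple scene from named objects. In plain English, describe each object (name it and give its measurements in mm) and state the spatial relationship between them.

A is a table with a 1021×817 mm rectangular top, 37 mm thick, top surface at z = 689 mm, supported by four 74×74 mm square legs, each inset 38 mm from the nearest pair of top edges, running from the floor.

B is a four-legged stool. The seat is 293×273 mm, 34 mm thick, top at z = 440 mm. It stands on four round legs, each 40 mm in diameter, from z = 0 to the seat underside, each leg's axis is inset half a diameter from the nearest pair of seat edges (so the leg's bounding box is flush with the corner).

Two stools sit around the table at the +y, −x sides.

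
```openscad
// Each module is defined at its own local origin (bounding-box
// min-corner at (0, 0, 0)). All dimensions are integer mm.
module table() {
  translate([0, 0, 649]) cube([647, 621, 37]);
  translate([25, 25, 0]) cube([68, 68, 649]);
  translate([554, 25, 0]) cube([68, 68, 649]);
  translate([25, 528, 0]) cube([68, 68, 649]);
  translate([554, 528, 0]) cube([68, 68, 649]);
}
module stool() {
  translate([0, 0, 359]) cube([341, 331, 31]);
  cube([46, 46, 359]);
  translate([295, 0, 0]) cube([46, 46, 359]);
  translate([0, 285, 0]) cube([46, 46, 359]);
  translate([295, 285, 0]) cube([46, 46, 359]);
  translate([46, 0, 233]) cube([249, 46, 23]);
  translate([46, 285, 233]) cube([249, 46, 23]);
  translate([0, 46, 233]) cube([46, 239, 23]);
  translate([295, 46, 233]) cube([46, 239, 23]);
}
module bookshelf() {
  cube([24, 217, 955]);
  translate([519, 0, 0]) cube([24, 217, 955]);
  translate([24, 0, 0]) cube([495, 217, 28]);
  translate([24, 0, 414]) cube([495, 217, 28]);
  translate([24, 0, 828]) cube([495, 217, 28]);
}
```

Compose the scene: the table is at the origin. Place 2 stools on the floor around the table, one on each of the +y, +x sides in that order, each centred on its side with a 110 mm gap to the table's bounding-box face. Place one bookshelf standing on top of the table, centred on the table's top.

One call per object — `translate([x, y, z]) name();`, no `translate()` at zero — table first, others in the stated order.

table();
translate([153, 731, 0]) stool();
translate([757, 145, 0]) stool();
translate([52, 202, 686]) bookshelf();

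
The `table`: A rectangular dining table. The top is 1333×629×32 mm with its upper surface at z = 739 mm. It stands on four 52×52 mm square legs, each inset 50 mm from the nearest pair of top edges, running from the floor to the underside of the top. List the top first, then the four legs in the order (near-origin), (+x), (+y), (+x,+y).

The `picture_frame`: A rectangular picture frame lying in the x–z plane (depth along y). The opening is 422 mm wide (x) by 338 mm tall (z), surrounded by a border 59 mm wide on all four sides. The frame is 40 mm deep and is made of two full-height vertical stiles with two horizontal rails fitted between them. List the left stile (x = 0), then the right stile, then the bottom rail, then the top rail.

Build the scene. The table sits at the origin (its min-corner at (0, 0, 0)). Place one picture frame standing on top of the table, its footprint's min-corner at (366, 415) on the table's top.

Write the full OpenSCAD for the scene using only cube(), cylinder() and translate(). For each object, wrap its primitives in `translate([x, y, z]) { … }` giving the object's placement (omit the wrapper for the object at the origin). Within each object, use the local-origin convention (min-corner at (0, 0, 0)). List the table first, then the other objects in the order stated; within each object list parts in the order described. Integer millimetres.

translate([0, 0, 707]) cube([1333, 629, 32]);
translate([50, 50, 0]) cube([52, 52, 707]);
translate([1231, 50, 0]) cube([52, 52, 707]);
translate([50, 527, 0]) cube([52, 52, 707]);
translate([1231, 527, 0]) cube([52, 52, 707]);
translate([366, 415, 739]) {
  cube([59, 40, 456]);
  translate([481, 0, 0]) cube([59, 40, 456]);
  translate([59, 0, 0]) cube([422, 40, 59]);
  translate([59, 0, 397]) cube([422, 40, 59]);
}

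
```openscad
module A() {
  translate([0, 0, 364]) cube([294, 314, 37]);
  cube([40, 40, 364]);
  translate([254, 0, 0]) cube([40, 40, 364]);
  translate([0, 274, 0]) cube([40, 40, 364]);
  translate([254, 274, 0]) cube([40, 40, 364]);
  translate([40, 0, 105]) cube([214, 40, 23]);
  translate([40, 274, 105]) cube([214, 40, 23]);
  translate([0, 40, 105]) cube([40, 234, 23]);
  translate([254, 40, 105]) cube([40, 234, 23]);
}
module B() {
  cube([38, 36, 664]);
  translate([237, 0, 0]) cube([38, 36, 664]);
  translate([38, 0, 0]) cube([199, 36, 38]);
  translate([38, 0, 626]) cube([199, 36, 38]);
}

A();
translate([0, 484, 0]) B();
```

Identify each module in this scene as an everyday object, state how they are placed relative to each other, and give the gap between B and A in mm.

The picture frame's nearest face is 170 mm from the stool's +y face.

A is a stool. B is a picture frame. The picture frame is on the floor beside the stool on its +y side. The gap between the picture frame and the stool is 170 mm.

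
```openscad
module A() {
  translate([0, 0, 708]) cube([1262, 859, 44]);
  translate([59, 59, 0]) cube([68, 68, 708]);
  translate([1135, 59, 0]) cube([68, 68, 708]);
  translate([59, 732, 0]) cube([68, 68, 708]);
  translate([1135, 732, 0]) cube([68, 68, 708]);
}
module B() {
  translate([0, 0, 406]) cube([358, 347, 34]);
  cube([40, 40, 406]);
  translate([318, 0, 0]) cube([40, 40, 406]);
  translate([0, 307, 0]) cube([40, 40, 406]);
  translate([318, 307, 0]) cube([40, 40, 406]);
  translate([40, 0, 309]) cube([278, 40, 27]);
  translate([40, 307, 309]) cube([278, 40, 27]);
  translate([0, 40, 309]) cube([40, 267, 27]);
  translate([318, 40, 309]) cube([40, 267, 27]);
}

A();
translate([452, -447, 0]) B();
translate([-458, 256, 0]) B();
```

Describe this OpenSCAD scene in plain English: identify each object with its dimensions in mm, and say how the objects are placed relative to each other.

A is a rectangular dining table. The top is 1262×859×44 mm with its upper surface at z = 752 mm. It stands on four 68×68 mm square legs, each inset 59 mm from the nearest pair of top edges, running from the floor to the underside of the top.

B is a simple wooden stool: a rectangular seat 358 mm (x) by 347 mm (y), 34 mm thick, top face at z = 440 mm, on four square legs, each 40×40 mm in cross-section. The legs rest on z = 0, each flush with a corner of the seat. Four stretchers, 40 mm wide and 27 mm tall, connect adjacent legs with their undersides at z = 309 mm, each running between the inner faces of the legs it joins and aligned with the legs' outer faces on the other axis.

Two stools sit around the table at the −y, −x sides.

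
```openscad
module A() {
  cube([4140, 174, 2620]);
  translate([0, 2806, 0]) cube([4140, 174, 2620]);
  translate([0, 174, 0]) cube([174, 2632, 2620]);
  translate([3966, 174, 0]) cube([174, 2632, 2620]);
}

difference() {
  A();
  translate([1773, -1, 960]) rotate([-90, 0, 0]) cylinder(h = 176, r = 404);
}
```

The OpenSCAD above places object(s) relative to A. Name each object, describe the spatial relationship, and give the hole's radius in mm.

The subtracted cylinder has r = 404 mm.

A is a house frame. The house frame has a circular hole through its front wall. The hole's radius is 404 mm.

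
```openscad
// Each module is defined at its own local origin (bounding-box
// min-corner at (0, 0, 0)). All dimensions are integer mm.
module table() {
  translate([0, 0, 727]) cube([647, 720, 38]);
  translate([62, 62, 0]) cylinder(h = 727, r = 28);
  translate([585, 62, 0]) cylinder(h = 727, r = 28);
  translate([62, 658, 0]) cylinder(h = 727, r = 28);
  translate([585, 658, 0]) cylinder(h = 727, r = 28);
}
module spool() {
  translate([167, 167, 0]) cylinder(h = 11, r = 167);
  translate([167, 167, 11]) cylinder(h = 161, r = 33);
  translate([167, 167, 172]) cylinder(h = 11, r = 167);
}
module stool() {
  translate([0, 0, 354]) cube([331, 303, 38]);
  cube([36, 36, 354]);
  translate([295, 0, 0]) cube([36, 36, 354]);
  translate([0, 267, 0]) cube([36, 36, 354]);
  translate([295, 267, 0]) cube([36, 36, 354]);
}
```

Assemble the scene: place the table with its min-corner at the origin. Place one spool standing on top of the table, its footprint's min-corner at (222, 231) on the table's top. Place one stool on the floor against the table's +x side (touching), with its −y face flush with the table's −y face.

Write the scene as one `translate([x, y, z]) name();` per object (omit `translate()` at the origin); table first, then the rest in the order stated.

table();
translate([222, 231, 765]) spool();
translate([647, 0, 0]) stool();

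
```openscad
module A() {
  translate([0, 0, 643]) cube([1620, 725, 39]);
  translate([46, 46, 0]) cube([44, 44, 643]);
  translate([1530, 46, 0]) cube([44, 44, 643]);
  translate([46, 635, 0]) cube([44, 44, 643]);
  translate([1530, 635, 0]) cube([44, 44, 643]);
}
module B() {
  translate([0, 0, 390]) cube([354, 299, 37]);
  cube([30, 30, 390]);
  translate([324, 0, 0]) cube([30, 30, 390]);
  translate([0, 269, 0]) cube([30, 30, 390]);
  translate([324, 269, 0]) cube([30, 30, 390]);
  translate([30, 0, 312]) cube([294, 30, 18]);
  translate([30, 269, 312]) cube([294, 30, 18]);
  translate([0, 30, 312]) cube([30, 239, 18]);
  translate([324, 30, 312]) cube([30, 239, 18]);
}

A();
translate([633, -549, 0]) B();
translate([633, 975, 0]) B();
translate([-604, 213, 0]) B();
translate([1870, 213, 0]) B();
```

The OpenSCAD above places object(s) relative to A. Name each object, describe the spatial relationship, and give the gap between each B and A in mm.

Each stool's nearest face is 250 mm from the table's bounding box.

A is a table. B is a stool. Four stools sit around the table at the −y, +y, −x, +x sides. The gap between each stool and the table is 250 mm.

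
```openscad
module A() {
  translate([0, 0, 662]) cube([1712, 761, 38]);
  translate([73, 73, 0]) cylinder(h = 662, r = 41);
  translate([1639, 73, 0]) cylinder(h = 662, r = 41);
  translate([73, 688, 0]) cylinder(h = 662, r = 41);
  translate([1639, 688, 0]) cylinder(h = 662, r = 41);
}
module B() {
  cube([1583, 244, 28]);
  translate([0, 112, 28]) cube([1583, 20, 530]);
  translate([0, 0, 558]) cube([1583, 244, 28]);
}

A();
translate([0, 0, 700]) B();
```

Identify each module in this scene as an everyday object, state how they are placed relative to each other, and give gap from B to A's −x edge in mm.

A is a table. B is an I-beam. The I-beam is on top of the table. The gap from the I-beam to the table's −x edge is 0 mm.

The I-beam's min-x is at 0; the table's min-x is 0; gap = 0 mm.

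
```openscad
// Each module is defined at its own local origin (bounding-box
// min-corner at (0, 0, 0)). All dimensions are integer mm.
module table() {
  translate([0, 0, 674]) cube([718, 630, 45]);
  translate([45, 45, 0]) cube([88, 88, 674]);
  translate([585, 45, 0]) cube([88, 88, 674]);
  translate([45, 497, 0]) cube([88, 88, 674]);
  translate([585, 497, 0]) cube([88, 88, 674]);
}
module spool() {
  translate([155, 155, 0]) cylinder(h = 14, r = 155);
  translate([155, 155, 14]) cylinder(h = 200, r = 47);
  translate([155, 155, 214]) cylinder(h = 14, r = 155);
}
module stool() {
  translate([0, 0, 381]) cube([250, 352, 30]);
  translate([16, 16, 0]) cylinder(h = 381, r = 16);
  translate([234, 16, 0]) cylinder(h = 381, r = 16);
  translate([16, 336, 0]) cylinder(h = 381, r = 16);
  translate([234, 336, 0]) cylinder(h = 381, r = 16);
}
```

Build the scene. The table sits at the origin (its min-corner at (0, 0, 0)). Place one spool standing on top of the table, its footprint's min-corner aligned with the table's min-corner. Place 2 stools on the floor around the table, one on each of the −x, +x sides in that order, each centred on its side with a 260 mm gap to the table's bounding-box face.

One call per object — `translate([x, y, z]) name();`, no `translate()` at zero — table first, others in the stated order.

table();
translate([0, 0, 719]) spool();
translate([-510, 139, 0]) stool();
translate([978, 139, 0]) stool();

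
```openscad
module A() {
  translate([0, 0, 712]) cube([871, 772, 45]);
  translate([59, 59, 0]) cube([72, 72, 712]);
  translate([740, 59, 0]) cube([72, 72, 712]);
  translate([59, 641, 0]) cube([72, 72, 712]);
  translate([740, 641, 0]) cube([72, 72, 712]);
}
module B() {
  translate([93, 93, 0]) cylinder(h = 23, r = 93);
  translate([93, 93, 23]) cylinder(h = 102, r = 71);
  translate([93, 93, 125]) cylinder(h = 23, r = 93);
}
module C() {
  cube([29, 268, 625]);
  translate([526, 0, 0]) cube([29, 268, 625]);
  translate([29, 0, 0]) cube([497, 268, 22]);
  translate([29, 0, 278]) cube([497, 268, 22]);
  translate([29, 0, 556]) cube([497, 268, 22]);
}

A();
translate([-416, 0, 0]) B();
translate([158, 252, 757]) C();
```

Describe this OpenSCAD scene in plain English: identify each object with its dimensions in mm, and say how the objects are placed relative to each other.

A is a table: top 871 mm (x) × 772 mm (y), 45 mm thick, upper face at z = 757 mm, on four 72×72 mm square legs, each inset 59 mm from the nearest pair of top edges, running from z = 0 to the bottom of the top.

B is a spool: two coaxial disc flanges of radius 93 mm and thickness 23 mm, joined by a core cylinder of radius 71 mm and height 102 mm. The lower flange rests on z = 0 and the three cylinders share a vertical axis.

C is an open bookshelf. Two side panels, each 29 mm thick, 268 mm deep and 625 mm tall, stand 555 mm apart (outside-to-outside). Between them sit 3 shelves, each 22 mm thick and 268 mm deep, spanning the full gap between the sides. The bottom shelf rests on the floor (its underside at z = 0) and the clear gap between one shelf's top and the next shelf's underside is 256 mm.

The spool is on the floor beside the table on its −x side. The bookshelf is on top of the table, centred.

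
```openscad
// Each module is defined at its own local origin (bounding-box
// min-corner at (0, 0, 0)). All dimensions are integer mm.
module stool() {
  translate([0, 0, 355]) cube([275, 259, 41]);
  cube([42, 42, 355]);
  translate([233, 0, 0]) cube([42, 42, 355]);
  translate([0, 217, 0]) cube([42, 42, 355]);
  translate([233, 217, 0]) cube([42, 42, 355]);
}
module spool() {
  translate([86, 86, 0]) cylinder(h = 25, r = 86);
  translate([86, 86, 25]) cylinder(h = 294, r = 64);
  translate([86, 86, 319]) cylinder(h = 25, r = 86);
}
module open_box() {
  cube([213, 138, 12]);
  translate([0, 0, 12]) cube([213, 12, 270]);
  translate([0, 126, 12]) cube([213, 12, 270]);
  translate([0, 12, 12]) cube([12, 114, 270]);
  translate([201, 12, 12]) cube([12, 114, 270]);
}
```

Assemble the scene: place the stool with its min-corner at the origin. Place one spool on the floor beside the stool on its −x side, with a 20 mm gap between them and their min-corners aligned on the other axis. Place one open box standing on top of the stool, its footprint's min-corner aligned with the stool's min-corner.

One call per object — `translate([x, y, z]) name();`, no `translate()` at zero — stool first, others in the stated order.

stool();
translate([-192, 0, 0]) spool();
translate([0, 0, 396]) open_box();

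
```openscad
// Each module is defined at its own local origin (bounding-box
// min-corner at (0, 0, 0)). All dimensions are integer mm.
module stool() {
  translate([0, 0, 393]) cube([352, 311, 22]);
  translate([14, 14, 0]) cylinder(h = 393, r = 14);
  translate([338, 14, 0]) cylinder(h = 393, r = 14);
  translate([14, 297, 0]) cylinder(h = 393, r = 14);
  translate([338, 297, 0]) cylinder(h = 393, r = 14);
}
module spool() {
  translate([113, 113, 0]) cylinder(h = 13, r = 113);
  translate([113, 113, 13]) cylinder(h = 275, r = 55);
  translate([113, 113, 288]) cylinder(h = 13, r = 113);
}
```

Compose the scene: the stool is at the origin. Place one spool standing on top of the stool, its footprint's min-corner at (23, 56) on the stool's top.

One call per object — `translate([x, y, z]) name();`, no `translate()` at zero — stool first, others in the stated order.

stool();
translate([23, 56, 415]) spool();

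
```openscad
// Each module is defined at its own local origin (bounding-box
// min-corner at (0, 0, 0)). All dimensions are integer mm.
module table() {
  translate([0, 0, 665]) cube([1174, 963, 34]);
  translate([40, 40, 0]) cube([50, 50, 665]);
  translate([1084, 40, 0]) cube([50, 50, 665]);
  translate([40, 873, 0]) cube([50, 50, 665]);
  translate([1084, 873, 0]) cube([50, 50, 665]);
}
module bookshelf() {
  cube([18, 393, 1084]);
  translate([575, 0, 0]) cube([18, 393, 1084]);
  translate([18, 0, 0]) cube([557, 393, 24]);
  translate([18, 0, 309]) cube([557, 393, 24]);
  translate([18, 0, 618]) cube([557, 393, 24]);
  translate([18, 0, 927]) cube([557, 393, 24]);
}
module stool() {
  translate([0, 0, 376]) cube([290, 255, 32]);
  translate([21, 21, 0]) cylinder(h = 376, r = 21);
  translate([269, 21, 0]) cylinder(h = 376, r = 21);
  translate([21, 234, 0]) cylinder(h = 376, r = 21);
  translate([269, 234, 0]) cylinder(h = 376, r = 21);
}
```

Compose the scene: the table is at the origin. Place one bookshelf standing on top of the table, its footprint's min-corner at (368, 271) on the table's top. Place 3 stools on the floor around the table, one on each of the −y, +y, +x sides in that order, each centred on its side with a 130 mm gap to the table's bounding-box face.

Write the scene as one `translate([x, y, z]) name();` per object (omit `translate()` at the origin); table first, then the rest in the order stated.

table();
translate([368, 271, 699]) bookshelf();
translate([442, -385, 0]) stool();
translate([442, 1093, 0]) stool();
translate([1304, 354, 0]) stool();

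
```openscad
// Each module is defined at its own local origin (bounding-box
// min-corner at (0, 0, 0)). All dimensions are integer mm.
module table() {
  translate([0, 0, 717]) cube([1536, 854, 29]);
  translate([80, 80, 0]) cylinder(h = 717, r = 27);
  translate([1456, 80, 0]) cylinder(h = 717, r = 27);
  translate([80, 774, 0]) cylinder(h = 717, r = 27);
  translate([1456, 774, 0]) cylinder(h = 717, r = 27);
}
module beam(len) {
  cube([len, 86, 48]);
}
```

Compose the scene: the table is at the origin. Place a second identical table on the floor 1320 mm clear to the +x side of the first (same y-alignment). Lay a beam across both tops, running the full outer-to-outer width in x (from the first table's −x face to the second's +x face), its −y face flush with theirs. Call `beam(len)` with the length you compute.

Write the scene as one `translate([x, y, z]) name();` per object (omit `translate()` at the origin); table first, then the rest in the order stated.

table();
translate([2856, 0, 0]) table();
translate([0, 0, 746]) beam(4392);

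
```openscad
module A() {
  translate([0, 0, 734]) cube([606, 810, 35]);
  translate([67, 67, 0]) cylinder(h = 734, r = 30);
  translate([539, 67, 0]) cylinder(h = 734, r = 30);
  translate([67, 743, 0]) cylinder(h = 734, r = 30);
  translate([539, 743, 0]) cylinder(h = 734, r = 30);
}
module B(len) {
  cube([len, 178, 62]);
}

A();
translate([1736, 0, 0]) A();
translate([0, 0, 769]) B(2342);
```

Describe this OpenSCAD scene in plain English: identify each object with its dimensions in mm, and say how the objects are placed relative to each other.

A is a table with a 606×810 mm rectangular top, 35 mm thick, top surface at z = 769 mm, supported by four round legs of 60 mm diameter, each leg's bounding box inset 37 mm from the nearest pair of top edges, running from the floor.

B is a rectangular beam 2342 mm long (x), 178 mm deep (y), 62 mm thick (z).

The beam spans the tops of two tables placed 1130 mm apart, resting at z = 769 mm.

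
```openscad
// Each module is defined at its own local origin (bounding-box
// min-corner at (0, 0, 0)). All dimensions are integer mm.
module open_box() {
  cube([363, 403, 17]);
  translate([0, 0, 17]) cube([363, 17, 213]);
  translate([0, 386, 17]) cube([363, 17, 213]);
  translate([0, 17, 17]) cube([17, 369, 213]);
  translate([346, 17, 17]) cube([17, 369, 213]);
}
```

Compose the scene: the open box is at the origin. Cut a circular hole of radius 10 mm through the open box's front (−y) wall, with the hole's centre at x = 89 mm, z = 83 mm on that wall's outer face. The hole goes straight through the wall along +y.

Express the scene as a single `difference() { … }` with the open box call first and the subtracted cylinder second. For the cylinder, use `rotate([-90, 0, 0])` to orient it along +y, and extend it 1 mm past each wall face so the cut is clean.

difference() {
  open_box();
  translate([89, -1, 83]) rotate([-90, 0, 0]) cylinder(h = 19, r = 10);
}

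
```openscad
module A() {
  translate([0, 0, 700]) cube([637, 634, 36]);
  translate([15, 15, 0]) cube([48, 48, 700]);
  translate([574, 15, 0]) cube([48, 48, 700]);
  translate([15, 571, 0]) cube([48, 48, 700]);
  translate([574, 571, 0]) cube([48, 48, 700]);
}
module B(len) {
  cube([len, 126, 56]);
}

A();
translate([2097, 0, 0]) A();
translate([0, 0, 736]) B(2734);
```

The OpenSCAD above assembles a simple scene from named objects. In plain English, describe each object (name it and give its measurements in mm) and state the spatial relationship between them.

A is a table with a 637×634 mm rectangular top, 36 mm thick, top surface at z = 736 mm, supported by four 48×48 mm square legs, each inset 15 mm from the nearest pair of top edges, running from the floor.

B is a rectangular beam 2734 mm long (x), 126 mm deep (y), 56 mm thick (z).

The beam spans the tops of two tables placed 1460 mm apart, resting at z = 736 mm.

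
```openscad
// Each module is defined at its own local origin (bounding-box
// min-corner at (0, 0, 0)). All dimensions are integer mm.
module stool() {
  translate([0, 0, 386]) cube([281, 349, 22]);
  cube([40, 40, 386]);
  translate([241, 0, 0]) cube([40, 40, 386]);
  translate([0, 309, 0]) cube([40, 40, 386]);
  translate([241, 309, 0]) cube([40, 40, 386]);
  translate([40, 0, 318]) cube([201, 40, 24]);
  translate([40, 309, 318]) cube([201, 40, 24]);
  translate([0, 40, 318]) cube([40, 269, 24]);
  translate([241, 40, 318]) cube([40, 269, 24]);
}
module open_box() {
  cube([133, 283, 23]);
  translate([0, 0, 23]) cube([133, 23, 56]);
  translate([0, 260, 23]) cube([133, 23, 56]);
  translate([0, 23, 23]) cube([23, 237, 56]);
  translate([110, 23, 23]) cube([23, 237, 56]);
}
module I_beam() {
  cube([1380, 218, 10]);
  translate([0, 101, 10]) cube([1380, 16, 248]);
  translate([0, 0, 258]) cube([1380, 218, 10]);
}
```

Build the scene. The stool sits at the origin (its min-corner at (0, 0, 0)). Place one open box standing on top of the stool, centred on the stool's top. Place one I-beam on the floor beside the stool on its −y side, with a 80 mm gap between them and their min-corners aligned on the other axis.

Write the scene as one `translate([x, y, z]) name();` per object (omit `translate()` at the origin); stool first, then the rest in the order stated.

stool();
translate([74, 33, 408]) open_box();
translate([0, -298, 0]) I_beam();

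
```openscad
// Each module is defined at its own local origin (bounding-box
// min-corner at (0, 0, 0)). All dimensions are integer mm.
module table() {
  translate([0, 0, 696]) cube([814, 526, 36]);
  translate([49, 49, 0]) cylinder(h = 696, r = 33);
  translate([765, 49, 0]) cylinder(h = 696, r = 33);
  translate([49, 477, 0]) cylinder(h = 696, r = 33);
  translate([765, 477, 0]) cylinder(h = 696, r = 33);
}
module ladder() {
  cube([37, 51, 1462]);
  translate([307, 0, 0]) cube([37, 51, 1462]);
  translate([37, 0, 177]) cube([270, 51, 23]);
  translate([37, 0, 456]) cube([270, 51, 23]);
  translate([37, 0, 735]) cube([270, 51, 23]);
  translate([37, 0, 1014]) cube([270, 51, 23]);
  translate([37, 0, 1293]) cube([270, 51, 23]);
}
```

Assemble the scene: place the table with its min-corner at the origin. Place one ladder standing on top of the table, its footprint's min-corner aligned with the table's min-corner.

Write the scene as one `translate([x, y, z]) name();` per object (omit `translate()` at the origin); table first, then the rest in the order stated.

table();
translate([0, 0, 732]) ladder();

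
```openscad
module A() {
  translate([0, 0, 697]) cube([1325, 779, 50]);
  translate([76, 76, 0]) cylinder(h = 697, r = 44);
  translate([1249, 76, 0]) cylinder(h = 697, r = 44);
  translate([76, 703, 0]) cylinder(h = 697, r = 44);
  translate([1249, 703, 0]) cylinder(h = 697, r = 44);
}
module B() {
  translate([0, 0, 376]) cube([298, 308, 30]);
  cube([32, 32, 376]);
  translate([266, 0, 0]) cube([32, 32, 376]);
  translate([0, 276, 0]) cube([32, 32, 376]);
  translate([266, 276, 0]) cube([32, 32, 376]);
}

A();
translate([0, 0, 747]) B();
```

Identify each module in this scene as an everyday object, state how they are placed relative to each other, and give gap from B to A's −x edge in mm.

The stool's min-x is at 0; the table's min-x is 0; gap = 0 mm.

A is a table. B is a stool. The stool is on top of the table. The gap from the stool to the table's −x edge is 0 mm.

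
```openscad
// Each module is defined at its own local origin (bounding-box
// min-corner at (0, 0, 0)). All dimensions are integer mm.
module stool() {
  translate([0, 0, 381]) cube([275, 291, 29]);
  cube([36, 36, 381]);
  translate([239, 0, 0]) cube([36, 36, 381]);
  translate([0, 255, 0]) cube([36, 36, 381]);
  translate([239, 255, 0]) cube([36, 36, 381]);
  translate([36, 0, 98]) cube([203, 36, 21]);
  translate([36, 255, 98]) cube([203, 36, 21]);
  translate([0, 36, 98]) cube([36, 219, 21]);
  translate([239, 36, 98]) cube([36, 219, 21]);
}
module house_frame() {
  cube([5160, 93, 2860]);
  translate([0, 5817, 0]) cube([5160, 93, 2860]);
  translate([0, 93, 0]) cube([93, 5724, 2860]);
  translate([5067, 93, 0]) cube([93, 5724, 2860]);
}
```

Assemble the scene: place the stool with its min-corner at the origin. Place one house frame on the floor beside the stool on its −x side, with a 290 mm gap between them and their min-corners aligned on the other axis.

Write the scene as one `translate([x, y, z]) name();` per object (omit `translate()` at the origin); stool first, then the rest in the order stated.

stool();
translate([-5450, 0, 0]) house_frame();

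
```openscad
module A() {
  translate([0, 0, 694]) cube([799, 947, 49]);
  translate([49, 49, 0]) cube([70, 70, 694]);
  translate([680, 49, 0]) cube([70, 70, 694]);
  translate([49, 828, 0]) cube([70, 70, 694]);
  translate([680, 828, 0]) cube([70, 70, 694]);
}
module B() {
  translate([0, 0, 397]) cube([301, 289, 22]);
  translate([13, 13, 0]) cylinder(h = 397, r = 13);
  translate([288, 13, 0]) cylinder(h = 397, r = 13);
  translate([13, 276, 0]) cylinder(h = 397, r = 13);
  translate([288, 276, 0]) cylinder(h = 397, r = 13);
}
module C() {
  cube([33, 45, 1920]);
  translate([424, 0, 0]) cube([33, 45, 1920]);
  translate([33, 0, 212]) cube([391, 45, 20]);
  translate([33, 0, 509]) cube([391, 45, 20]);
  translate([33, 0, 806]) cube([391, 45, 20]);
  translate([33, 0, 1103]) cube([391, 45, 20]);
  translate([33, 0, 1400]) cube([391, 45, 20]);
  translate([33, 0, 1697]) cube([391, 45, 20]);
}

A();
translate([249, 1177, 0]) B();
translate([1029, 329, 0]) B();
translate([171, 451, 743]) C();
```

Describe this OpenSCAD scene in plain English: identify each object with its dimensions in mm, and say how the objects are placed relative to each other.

A is a table: top 799 mm (x) × 947 mm (y), 49 mm thick, upper face at z = 743 mm, on four 70×70 mm square legs, each inset 49 mm from the nearest pair of top edges, running from z = 0 to the bottom of the top.

B is a simple wooden stool: a rectangular seat 301 mm (x) by 289 mm (y), 22 mm thick, top face at z = 419 mm, on four round legs, each 26 mm in diameter. The legs rest on z = 0, each leg's axis is inset half a diameter from the nearest pair of seat edges (so the leg's bounding box is flush with the corner).

C is a wooden ladder with two side rails of 33×45 mm section and 1920 mm height, set 457 mm apart overall. Between them run 6 rectangular rungs (45 mm deep, 20 mm thick), front faces flush with the rails' −y face. The bottom of the first rung is 212 mm above the floor and each subsequent rung is 297 mm higher than the one below.

Two stools sit around the table at the +y, +x sides. The ladder is on top of the table, centred.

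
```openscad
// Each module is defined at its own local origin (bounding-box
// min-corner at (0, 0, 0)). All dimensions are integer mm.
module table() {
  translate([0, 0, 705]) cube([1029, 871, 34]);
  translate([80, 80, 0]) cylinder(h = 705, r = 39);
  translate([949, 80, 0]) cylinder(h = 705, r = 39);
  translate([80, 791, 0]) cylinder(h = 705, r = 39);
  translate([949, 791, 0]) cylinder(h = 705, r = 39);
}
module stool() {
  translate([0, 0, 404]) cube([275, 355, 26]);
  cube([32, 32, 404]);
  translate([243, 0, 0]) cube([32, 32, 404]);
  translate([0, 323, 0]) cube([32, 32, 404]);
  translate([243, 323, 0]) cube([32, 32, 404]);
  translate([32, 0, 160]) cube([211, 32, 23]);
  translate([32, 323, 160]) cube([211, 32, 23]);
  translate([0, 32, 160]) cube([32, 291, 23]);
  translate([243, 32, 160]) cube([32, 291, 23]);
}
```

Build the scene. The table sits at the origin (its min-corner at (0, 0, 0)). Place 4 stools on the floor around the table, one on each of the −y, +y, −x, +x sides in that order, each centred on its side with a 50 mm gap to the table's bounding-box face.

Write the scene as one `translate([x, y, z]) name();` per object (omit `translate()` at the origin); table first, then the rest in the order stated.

table();
translate([377, -405, 0]) stool();
translate([377, 921, 0]) stool();
translate([-325, 258, 0]) stool();
translate([1079, 258, 0]) stool();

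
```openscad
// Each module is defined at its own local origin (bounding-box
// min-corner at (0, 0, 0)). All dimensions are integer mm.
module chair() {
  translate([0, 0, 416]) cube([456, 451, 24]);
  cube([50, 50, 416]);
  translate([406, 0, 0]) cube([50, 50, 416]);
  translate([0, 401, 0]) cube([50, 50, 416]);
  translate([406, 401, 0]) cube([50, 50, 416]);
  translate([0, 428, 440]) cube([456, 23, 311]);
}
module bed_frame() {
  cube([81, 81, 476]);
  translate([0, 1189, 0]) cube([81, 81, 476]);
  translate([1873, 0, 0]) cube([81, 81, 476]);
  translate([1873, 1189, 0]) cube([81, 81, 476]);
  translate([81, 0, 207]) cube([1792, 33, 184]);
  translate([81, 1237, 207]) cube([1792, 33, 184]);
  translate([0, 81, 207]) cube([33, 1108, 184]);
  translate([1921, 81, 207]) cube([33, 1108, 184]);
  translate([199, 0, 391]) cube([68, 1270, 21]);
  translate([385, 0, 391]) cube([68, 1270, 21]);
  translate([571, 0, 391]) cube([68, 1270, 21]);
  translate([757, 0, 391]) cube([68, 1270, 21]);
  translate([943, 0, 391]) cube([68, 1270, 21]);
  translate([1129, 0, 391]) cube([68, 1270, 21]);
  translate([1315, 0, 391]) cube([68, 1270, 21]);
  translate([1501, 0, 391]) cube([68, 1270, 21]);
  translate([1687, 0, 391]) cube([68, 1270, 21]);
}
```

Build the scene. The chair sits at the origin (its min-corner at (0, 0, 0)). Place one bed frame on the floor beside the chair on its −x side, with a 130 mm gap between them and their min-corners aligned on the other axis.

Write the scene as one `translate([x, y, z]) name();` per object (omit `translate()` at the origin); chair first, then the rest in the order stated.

chair();
translate([-2084, 0, 0]) bed_frame();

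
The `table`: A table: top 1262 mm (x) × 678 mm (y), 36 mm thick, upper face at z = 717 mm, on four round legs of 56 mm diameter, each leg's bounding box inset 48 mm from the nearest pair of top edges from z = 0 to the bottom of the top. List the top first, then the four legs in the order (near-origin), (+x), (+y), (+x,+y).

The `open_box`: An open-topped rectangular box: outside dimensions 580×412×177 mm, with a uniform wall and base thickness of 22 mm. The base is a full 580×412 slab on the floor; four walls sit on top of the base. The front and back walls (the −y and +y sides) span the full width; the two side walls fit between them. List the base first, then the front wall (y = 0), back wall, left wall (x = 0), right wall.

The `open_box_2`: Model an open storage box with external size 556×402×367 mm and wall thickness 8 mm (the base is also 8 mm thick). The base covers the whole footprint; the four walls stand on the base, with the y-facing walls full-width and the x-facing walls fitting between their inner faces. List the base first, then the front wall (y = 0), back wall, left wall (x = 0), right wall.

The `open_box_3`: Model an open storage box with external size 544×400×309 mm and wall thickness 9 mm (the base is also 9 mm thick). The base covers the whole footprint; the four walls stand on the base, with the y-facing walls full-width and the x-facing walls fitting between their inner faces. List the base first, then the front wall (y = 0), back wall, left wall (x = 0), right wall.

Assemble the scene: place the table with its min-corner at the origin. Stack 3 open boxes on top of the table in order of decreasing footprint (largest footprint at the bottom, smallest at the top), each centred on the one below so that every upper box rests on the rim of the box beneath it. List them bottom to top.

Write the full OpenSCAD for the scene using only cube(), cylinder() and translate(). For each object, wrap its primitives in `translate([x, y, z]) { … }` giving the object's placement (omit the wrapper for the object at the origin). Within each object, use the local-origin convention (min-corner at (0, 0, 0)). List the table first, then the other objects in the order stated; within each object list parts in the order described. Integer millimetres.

translate([0, 0, 681]) cube([1262, 678, 36]);
translate([76, 76, 0]) cylinder(h = 681, r = 28);
translate([1186, 76, 0]) cylinder(h = 681, r = 28);
translate([76, 602, 0]) cylinder(h = 681, r = 28);
translate([1186, 602, 0]) cylinder(h = 681, r = 28);
translate([341, 133, 717]) {
  cube([580, 412, 22]);
  translate([0, 0, 22]) cube([580, 22, 155]);
  translate([0, 390, 22]) cube([580, 22, 155]);
  translate([0, 22, 22]) cube([22, 368, 155]);
  translate([558, 22, 22]) cube([22, 368, 155]);
}
translate([353, 138, 894]) {
  cube([556, 402, 8]);
  translate([0, 0, 8]) cube([556, 8, 359]);
  translate([0, 394, 8]) cube([556, 8, 359]);
  translate([0, 8, 8]) cube([8, 386, 359]);
  translate([548, 8, 8]) cube([8, 386, 359]);
}
translate([359, 139, 1261]) {
  cube([544, 400, 9]);
  translate([0, 0, 9]) cube([544, 9, 300]);
  translate([0, 391, 9]) cube([544, 9, 300]);
  translate([0, 9, 9]) cube([9, 382, 300]);
  translate([535, 9, 9]) cube([9, 382, 300]);
}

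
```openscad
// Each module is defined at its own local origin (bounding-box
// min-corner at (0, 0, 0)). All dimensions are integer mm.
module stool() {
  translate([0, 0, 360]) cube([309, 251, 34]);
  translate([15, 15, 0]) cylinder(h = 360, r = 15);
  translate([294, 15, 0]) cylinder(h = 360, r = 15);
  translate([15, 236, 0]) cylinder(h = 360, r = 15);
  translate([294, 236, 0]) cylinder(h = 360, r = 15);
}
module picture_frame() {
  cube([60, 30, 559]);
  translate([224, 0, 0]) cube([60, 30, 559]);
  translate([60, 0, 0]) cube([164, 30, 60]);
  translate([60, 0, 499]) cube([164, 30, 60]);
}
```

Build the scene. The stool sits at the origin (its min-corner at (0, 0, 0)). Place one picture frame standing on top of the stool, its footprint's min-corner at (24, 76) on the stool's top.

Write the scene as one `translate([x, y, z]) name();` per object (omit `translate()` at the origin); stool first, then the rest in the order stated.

stool();
translate([24, 76, 394]) picture_frame();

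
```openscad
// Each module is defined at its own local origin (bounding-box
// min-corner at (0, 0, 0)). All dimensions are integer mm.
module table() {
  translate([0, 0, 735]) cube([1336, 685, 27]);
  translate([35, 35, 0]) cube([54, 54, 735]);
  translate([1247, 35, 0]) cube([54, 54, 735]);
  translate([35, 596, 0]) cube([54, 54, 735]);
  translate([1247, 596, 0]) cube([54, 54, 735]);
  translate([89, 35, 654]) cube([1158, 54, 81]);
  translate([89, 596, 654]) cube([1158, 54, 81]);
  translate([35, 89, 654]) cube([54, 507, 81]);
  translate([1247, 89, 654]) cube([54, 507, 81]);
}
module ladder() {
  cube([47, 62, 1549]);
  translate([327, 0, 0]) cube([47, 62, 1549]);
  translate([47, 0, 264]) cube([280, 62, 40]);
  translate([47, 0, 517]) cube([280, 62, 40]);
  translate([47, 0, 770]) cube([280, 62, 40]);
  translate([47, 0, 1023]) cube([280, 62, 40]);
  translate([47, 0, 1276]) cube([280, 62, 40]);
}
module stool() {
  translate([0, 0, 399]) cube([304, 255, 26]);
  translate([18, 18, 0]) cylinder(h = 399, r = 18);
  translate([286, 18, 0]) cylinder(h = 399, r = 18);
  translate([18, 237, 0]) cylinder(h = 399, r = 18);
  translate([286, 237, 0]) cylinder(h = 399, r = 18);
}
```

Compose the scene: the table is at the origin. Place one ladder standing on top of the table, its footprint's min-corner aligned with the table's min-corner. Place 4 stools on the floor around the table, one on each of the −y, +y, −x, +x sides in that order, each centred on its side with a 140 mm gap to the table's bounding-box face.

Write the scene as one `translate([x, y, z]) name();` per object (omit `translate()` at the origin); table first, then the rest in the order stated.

table();
translate([0, 0, 762]) ladder();
translate([516, -395, 0]) stool();
translate([516, 825, 0]) stool();
translate([-444, 215, 0]) stool();
translate([1476, 215, 0]) stool();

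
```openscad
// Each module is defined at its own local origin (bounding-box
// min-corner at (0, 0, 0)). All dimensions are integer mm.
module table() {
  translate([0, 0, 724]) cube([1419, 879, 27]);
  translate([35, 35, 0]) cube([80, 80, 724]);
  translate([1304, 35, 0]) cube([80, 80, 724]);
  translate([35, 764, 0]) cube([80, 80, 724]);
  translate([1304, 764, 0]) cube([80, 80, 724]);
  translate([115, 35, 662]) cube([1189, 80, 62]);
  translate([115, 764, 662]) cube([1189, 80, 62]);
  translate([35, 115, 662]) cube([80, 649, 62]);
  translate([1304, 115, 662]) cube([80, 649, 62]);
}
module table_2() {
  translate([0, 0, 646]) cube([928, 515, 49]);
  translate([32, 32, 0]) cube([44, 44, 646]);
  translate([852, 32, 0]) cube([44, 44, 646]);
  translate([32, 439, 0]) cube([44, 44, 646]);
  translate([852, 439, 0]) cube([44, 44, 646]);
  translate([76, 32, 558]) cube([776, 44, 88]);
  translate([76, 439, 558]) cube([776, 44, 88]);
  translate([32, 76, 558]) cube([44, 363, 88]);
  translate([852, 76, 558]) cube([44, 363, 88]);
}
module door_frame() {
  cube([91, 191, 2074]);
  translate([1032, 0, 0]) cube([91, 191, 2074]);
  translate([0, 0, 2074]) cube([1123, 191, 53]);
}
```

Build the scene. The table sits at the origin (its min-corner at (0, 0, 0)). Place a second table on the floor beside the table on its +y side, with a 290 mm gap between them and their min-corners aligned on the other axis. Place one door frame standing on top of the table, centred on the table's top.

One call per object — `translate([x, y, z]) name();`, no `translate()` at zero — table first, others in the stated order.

table();
translate([0, 1169, 0]) table_2();
translate([148, 344, 751]) door_frame();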